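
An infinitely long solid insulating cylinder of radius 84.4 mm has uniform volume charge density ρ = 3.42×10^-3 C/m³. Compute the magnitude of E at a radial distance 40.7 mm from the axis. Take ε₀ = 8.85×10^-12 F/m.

Take a coaxial cylindrical Gaussian surface of radius r = 40.7 mm and length L (r < R).
Charge inside radius r per length L is ρ·πr²·L, so λ_enc = ρπr² = 1.78e-5 C/m.
Applying ∮E·dA = Q_enc/ε₀ with the end caps contributing no flux:
E = |λ_enc|/(2πε₀r) = (1.78e-5)/(2π·8.85×10^-12·0.0407) = 7.86×10^6 N/C.

E = 7.86×10^6 N/C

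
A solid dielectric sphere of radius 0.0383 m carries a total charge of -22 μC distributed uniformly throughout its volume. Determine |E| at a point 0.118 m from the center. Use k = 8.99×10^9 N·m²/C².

Take a concentric spherical Gaussian surface of radius r = 0.118 m (r > R, so the entire charge is enclosed).
Q_enc = -22 μC = -2.20e-5 C.
By Gauss's law, ∮E·dA = E·4πr² = Q_enc/ε₀.
E = k|Q_enc|/r² = (8.99×10^9)(2.20×10^-5)/(0.118)² = 1.42e7 N/C.

|E| ≈ 1.42×10^7 N/C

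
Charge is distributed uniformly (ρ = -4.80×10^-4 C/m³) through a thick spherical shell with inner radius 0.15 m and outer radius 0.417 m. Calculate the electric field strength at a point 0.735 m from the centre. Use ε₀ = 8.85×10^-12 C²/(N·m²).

Use a concentric Gaussian sphere at r = 0.735 m (r > 0.417 m, enclosing the whole shell).
Q_enc = ρ·(4π/3)(b³ − a³) = (-4.80×10^-4)·(4π/3)·((0.417)³ − (0.15)³) = -1.39×10^-4 C.
Gauss's law: E·4πr² = Q_enc/ε₀.
E = |Q_enc|/(4πε₀r²) = (1.39e-4)/(4π·8.85×10^-12·(0.735)²) = 2.31e6 N/C.

E ≈ 2.31×10^6 N/C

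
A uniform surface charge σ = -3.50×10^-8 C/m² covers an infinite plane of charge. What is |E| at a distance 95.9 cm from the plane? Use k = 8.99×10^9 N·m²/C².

|E| ≈ 1.98×10^3 V/m

The symmetry is planar: E is normal to the sheet and the same magnitude on both sides. Take a pillbox straddling the sheet with end-cap area A.
Only the two end caps contribute flux: Φ = 2EA. With Q_enc = σA, Gauss's law gives E = |σ|/(2ε₀).
E = 2πk|σ| = 2π(8.99×10^9)(3.50e-8) = 1.98e3 N/C.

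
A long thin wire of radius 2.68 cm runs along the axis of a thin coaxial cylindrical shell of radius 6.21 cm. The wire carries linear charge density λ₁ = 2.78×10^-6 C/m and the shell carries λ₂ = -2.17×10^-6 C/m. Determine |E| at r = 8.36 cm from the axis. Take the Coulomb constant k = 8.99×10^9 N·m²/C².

Take a coaxial cylindrical Gaussian surface of radius r = 8.36 cm and length L (r > 6.21 cm, enclosing both).
λ_enc = λ₁ + λ₂ = (2.78×10^-6) + (-2.17×10^-6) = 6.10×10^-7 C/m.
Gauss's law: E·2πrL = λ_enc L/ε₀.
E = 2k|λ_enc|/r = 2(8.99×10^9)(6.10e-7)/(0.0836) = 1.31e5 N/C.

1.31e5 N/C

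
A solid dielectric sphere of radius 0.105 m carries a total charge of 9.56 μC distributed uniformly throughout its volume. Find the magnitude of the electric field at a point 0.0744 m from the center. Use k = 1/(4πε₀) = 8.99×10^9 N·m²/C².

|E| ≈ 5.52e6 N/C

Take a concentric spherical Gaussian surface of radius r = 0.0744 m (r < R).
For a uniform sphere the enclosed fraction is (r/R)³, so Q_enc = (9.56 μC)(0.0744/0.105)³ = 3.401×10^-6 C.
Applying ∮E·dA = Q_enc/ε₀ with Φ = E(4πr²):
E = k|Q_enc|/r² = (8.99×10^9)(3.401e-6)/(0.0744)² = 5.52e6 N/C.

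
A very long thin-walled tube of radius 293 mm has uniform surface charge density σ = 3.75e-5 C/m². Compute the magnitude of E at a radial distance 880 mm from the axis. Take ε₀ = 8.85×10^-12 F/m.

Choose a coaxial cylinder of radius r = 880 mm (arbitrary length L) as the Gaussian surface (r > 293 mm).
The whole shell is enclosed: λ_enc = σ·2πR = (3.75e-5)·2π·(0.293) = 6.904×10^-5 C/m.
Applying ∮E·dA = Q_enc/ε₀ with the end caps contributing no flux:
E = |λ_enc|/(2πε₀r) = (6.904×10^-5)/(2π·8.85×10^-12·0.88) = 1.41×10^6 N/C.

|E| = 1.41×10^6 N/C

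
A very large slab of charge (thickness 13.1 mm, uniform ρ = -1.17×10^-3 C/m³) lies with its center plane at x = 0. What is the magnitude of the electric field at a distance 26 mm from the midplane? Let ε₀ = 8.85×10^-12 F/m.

The point |x| = 26 mm lies outside the slab (half-thickness 0.00655 m). A symmetric pillbox spanning the full slab encloses Q_enc = ρ·d·A.
Flux = 2EA ⇒ E = |ρ|d/(2ε₀), independent of distance outside.
E = (1.17×10^-3)(0.0131)/(2·8.85×10^-12) = 8.66×10^5 N/C.

8.66e5 V/m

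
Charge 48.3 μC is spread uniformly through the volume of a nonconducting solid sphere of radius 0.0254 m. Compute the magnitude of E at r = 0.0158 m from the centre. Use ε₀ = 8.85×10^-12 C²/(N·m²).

By spherical symmetry E is radial; choose a Gaussian sphere of radius r = 0.0158 m (r < R).
Only the charge within r is enclosed: Q_enc = Q·(r/R)³ = (48.3 μC)·(0.0158 m/0.0254 m)³ = 1.163×10^-5 C.
Gauss's law: E·4πr² = Q_enc/ε₀.
E = |Q_enc|/(4πε₀r²) = (1.163×10^-5)/(4π·8.85×10^-12·(0.0158)²) = 4.19×10^8 N/C.

E = 4.19e8 V/m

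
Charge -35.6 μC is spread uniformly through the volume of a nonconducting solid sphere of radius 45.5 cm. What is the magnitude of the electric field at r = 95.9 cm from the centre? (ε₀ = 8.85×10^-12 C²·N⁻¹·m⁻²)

Take a concentric spherical Gaussian surface of radius r = 95.9 cm (r > R, so the entire charge is enclosed).
Q_enc = -35.6 μC = -3.56×10^-5 C.
Since E is radial and uniform over the Gaussian sphere, Φ = E·4πr² = Q_enc/ε₀.
E = |Q_enc|/(4πε₀r²) = (3.56×10^-5)/(4π·8.85×10^-12·(0.959)²) = 3.48×10^5 N/C.

E ≈ 3.48e5 N/C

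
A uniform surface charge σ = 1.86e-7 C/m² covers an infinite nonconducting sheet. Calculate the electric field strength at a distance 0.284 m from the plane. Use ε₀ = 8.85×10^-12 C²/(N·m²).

E ≈ 1.05×10^4 N/C

Choose a cylindrical pillbox piercing the sheet, end faces (area A) parallel to it.
Only the two end caps contribute flux: Φ = 2EA. With Q_enc = σA, Gauss's law gives E = |σ|/(2ε₀).
E = |σ|/(2ε₀) = (1.86×10^-7)/(2·8.85×10^-12) = 1.05×10^4 N/C.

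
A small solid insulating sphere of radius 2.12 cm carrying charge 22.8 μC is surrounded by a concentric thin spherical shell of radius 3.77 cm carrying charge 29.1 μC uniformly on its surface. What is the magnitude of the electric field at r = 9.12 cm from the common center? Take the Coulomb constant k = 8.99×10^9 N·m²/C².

|E| ≈ 5.61×10^7 N/C

Symmetry ⇒ E = E(r) r̂. Gaussian sphere of radius r = 9.12 cm (r > 3.77 cm, enclosing both).
Q_enc = (22.8 μC) + (29.1 μC) = 5.19×10^-5 C.
Applying ∮E·dA = Q_enc/ε₀ with Φ = E(4πr²):
E = k|Q_enc|/r² = (8.99×10^9)(5.19×10^-5)/(0.0912)² = 5.61×10^7 N/C.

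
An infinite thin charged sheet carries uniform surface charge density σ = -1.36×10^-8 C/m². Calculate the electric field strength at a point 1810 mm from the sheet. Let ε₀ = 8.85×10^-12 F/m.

By planar symmetry E is perpendicular to the sheet and uniform; use a Gaussian pillbox with flat faces of area A on each side of the sheet.
Flux Φ = 2EA and Q_enc = σA, so 2EA = σA/ε₀ ⇒ E = |σ|/(2ε₀), independent of distance.
E = |σ|/(2ε₀) = (1.36e-8)/(2·8.85×10^-12) = 768 N/C.

|E| = 768 N/C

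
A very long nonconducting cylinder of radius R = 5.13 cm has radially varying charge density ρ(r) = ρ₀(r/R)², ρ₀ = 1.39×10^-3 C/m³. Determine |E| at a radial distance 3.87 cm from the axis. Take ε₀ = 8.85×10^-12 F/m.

E = 8.65e5 V/m

Take a coaxial cylindrical Gaussian surface of radius r = 3.87 cm and length L (r < R).
Integrating ρ over the cross-section to radius r: λ_enc = (2πρ₀/R²) ∫₀^r r'^3 dr' = 2πρ₀ r^4/(4·R²) = 1.861×10^-6 C/m.
Gauss's law: E·2πrL = λ_enc L/ε₀.
E = |λ_enc|/(2πε₀r) = (1.861e-6)/(2π·8.85×10^-12·0.0387) = 8.65×10^5 N/C.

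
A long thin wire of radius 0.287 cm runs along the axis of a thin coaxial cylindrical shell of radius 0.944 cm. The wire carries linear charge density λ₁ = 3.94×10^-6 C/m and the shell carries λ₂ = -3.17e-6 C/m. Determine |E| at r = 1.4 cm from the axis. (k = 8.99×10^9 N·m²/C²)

E ≈ 9.89×10^5 V/m

Choose a coaxial cylinder of radius r = 1.4 cm (arbitrary length L) as the Gaussian surface (r > 0.944 cm, enclosing both).
λ_enc = λ₁ + λ₂ = (3.94×10^-6) + (-3.17e-6) = 7.70e-7 C/m.
Applying ∮E·dA = Q_enc/ε₀ with the end caps contributing no flux:
E = 2k|λ_enc|/r = 2(8.99×10^9)(7.70×10^-7)/(0.014) = 9.89×10^5 N/C.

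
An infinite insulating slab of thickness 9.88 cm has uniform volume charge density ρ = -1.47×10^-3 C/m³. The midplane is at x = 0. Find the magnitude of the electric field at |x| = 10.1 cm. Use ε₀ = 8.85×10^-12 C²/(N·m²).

E = 8.21×10^6 N/C

The point |x| = 10.1 cm lies outside the slab (half-thickness 0.0494 m). A symmetric pillbox spanning the full slab encloses Q_enc = ρ·d·A.
Flux = 2EA ⇒ E = |ρ|d/(2ε₀), independent of distance outside.
E = (1.47×10^-3)(0.0988)/(2·8.85×10^-12) = 8.21×10^6 N/C.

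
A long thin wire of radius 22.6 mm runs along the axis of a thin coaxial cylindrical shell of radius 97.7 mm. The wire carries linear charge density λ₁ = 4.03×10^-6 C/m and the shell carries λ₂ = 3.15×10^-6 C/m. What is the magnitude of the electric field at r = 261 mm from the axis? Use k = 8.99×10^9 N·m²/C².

4.95×10^5 V/m

Coaxial Gaussian cylinder, radius r = 261 mm, length L (r > 97.7 mm, enclosing both).
λ_enc = λ₁ + λ₂ = (4.03×10^-6) + (3.15e-6) = 7.18×10^-6 C/m.
Applying ∮E·dA = Q_enc/ε₀ with the end caps contributing no flux:
E = 2k|λ_enc|/r = 2(8.99×10^9)(7.18×10^-6)/(0.261) = 4.95×10^5 N/C.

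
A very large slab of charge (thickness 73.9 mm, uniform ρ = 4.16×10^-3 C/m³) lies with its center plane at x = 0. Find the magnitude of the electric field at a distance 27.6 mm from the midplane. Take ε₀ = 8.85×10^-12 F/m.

|E| = 1.30e7 N/C

By symmetry E is perpendicular to the slab. A Gaussian pillbox from −27.6 mm to +27.6 mm (face area A) lies entirely within the slab.
Q_enc = ρ·(2x)·A and flux = 2EA, so 2EA = 2ρxA/ε₀ ⇒ E = |ρ|x/ε₀.
E = (4.16×10^-3)(0.0276)/(8.85×10^-12) = 1.30e7 N/C.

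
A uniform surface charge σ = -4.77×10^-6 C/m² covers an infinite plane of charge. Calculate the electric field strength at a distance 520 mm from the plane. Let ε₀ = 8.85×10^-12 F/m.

E = 2.69×10^5 N/C

The symmetry is planar: E is normal to the sheet and the same magnitude on both sides. Take a pillbox straddling the sheet with end-cap area A.
Only the two end caps contribute flux: Φ = 2EA. With Q_enc = σA, Gauss's law gives E = |σ|/(2ε₀).
E = |σ|/(2ε₀) = (4.77×10^-6)/(2·8.85×10^-12) = 2.69×10^5 N/C.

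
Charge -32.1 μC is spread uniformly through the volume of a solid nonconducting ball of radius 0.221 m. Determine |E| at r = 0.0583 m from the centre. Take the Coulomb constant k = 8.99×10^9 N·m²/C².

1.56e6 N/C

Symmetry ⇒ E = E(r) r̂. Gaussian sphere of radius r = 0.0583 m (r < R).
For a uniform sphere the enclosed fraction is (r/R)³, so Q_enc = (-32.1 μC)(0.0583/0.221)³ = -5.893×10^-7 C.
By Gauss's law, ∮E·dA = E·4πr² = Q_enc/ε₀.
E = k|Q_enc|/r² = (8.99×10^9)(5.893×10^-7)/(0.0583)² = 1.56e6 N/C.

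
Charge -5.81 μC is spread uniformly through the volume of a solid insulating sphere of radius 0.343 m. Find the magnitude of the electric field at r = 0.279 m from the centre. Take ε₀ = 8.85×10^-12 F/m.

|E| ≈ 3.61×10^5 N/C

By spherical symmetry E is radial; choose a Gaussian sphere of radius r = 0.279 m (r < R).
For a uniform sphere the enclosed fraction is (r/R)³, so Q_enc = (-5.81 μC)(0.279/0.343)³ = -3.127e-6 C.
Applying ∮E·dA = Q_enc/ε₀ with Φ = E(4πr²):
E = |Q_enc|/(4πε₀r²) = (3.127e-6)/(4π·8.85×10^-12·(0.279)²) = 3.61×10^5 N/C.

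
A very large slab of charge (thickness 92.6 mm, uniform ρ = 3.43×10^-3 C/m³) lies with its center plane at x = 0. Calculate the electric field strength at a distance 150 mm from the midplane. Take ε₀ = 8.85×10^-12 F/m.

The point |x| = 150 mm lies outside the slab (half-thickness 0.0463 m). A symmetric pillbox spanning the full slab encloses Q_enc = ρ·d·A.
Flux = 2EA ⇒ E = |ρ|d/(2ε₀), independent of distance outside.
E = (3.43×10^-3)(0.0926)/(2·8.85×10^-12) = 1.79×10^7 N/C.

|E| = 1.79e7 N/C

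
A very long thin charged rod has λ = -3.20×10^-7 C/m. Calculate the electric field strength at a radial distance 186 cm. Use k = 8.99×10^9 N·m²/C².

|E| ≈ 3.09e3 N/C

Take a coaxial cylindrical Gaussian surface of radius r = 186 cm and length L.
Q_enc = λL, so λ_enc = -3.20e-7 C/m.
Gauss's law: E·2πrL = λ_enc L/ε₀.
E = 2k|λ_enc|/r = 2(8.99×10^9)(3.20e-7)/(1.86) = 3.09e3 N/C.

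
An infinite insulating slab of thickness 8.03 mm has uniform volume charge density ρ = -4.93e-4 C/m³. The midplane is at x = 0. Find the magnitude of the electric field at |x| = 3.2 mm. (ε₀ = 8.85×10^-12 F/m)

By symmetry E is perpendicular to the slab. A Gaussian pillbox from −3.2 mm to +3.2 mm (face area A) lies entirely within the slab.
Q_enc = ρ·(2x)·A and flux = 2EA, so 2EA = 2ρxA/ε₀ ⇒ E = |ρ|x/ε₀.
E = (4.93e-4)(0.0032)/(8.85×10^-12) = 1.78×10^5 N/C.

E = 1.78×10^5 V/m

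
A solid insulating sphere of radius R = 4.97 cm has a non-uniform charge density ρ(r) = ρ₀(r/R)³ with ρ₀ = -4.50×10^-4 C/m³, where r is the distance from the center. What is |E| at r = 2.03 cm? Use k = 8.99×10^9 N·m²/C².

1.17×10^4 N/C

By spherical symmetry E is radial; choose a Gaussian sphere of radius r = 2.03 cm (r < R).
Q_enc = ∫₀^r ρ(r')·4πr'² dr' = (4πρ₀/R³) ∫₀^r r'^5 dr' = 4πρ₀ r^6/(6·R³) = -5.373×10^-10 C.
Applying ∮E·dA = Q_enc/ε₀ with Φ = E(4πr²):
E = k|Q_enc|/r² = (8.99×10^9)(5.373×10^-10)/(0.0203)² = 1.17×10^4 N/C.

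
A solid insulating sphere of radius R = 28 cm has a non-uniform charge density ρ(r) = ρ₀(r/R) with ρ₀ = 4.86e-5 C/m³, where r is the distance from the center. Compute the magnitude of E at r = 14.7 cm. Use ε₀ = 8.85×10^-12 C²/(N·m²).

By spherical symmetry E is radial; choose a Gaussian sphere of radius r = 14.7 cm (r < R).
Q_enc = ∫₀^r ρ(r')·4πr'² dr' = (4πρ₀/R) ∫₀^r r'^3 dr' = 4πρ₀ r^4/(4·R) = 2.546×10^-7 C.
Applying ∮E·dA = Q_enc/ε₀ with Φ = E(4πr²):
E = |Q_enc|/(4πε₀r²) = (2.546e-7)/(4π·8.85×10^-12·(0.147)²) = 1.06e5 N/C.

E = 1.06×10^5 N/C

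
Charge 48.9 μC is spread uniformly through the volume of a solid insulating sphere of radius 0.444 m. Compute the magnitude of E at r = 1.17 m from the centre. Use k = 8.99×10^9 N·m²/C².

Take a concentric spherical Gaussian surface of radius r = 1.17 m (r > R, so the entire charge is enclosed).
Q_enc = 48.9 μC = 4.89×10^-5 C.
By Gauss's law, ∮E·dA = E·4πr² = Q_enc/ε₀.
E = k|Q_enc|/r² = (8.99×10^9)(4.89×10^-5)/(1.17)² = 3.21×10^5 N/C.

E = 3.21×10^5 N/C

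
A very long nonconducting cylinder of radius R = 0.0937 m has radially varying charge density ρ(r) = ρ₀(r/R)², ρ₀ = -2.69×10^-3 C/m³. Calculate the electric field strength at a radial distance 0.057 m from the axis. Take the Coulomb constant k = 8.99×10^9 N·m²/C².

|E| = 1.60×10^6 N/C

Coaxial Gaussian cylinder, radius r = 0.057 m, length L (r < R).
λ_enc = ∫₀^r ρ(r')·2πr' dr' = (2πρ₀/R²)·r^4/4 = -5.08×10^-6 C/m.
By Gauss's law (flux through the curved wall only), E·2πrL = λ_enc L/ε₀.
E = 2k|λ_enc|/r = 2(8.99×10^9)(5.08×10^-6)/(0.057) = 1.60e6 N/C.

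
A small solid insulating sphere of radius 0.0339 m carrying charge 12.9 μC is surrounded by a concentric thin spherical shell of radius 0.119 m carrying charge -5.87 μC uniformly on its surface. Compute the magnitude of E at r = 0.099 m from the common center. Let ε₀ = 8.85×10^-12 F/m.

|E| = 1.18e7 N/C

Symmetry ⇒ E = E(r) r̂. Gaussian sphere of radius r = 0.099 m (between the bodies, 0.0339 m < r < 0.119 m).
Only the inner charge is enclosed; the outer shell contributes nothing inside itself. Q_enc = 12.9 μC = 1.29×10^-5 C.
Gauss's law: E·4πr² = Q_enc/ε₀.
E = |Q_enc|/(4πε₀r²) = (1.29×10^-5)/(4π·8.85×10^-12·(0.099)²) = 1.18×10^7 N/C.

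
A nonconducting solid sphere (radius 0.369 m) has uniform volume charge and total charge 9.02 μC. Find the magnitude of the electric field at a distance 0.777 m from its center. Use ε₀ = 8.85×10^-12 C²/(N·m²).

Use a concentric Gaussian sphere at r = 0.777 m (r > R, so the entire charge is enclosed).
Q_enc = 9.02 μC = 9.02×10^-6 C.
Applying ∮E·dA = Q_enc/ε₀ with Φ = E(4πr²):
E = |Q_enc|/(4πε₀r²) = (9.02×10^-6)/(4π·8.85×10^-12·(0.777)²) = 1.34e5 N/C.

1.34×10^5 N/C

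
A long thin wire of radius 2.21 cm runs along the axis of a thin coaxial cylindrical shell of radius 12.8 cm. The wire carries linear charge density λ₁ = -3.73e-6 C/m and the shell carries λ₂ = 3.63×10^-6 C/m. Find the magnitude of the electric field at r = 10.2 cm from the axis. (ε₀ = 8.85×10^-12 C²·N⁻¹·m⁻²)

|E| = 6.58e5 V/m

By cylindrical symmetry E is radial; use a coaxial Gaussian cylinder of radius 10.2 cm and length L (between the conductors, 2.21 cm < r < 12.8 cm).
The shell at 12.8 cm lies outside the Gaussian surface, so λ_enc = λ₁ = -3.73×10^-6 C/m.
Applying ∮E·dA = Q_enc/ε₀ with the end caps contributing no flux:
E = |λ_enc|/(2πε₀r) = (3.73e-6)/(2π·8.85×10^-12·0.102) = 6.58×10^5 N/C.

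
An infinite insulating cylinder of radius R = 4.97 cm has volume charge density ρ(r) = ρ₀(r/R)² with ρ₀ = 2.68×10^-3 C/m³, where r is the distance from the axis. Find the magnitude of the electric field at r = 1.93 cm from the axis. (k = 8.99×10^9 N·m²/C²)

E = 2.20×10^5 N/C

By cylindrical symmetry E is radial; use a coaxial Gaussian cylinder of radius 1.93 cm and length L (r < R).
Integrating ρ over the cross-section to radius r: λ_enc = (2πρ₀/R²) ∫₀^r r'^3 dr' = 2πρ₀ r^4/(4·R²) = 2.365×10^-7 C/m.
Gauss's law: E·2πrL = λ_enc L/ε₀.
E = 2k|λ_enc|/r = 2(8.99×10^9)(2.365×10^-7)/(0.0193) = 2.20×10^5 N/C.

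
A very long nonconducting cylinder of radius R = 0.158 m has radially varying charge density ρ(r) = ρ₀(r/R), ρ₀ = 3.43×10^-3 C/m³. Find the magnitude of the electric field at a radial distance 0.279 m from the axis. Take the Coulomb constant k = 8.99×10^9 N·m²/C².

E ≈ 1.16×10^7 N/C

By cylindrical symmetry E is radial; use a coaxial Gaussian cylinder of radius 0.279 m and length L (r > R, full charge per length enclosed).
λ_enc = 2π ∫₀^R ρ₀(r'/R)^1 r' dr' = 2πρ₀R²/3 = 1.793×10^-4 C/m.
By Gauss's law (flux through the curved wall only), E·2πrL = λ_enc L/ε₀.
E = 2k|λ_enc|/r = 2(8.99×10^9)(1.793e-4)/(0.279) = 1.16e7 N/C.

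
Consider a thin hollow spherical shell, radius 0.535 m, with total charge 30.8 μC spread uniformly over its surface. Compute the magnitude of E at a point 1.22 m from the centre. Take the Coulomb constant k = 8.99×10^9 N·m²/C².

Symmetry ⇒ E = E(r) r̂. Gaussian sphere of radius r = 1.22 m (r > 0.535 m).
The entire shell is enclosed: Q_enc = 3.08e-5 C.
Since E is radial and uniform over the Gaussian sphere, Φ = E·4πr² = Q_enc/ε₀.
E = k|Q_enc|/r² = (8.99×10^9)(3.08e-5)/(1.22)² = 1.86×10^5 N/C.

|E| ≈ 1.86e5 V/m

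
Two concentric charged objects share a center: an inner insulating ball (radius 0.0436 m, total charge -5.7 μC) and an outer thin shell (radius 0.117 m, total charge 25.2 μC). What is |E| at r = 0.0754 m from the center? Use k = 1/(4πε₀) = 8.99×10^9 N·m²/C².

Use a concentric Gaussian sphere at r = 0.0754 m (between the bodies, 0.0436 m < r < 0.117 m).
Only the inner charge is enclosed; the outer shell contributes nothing inside itself. Q_enc = -5.7 μC = -5.70×10^-6 C.
Since E is radial and uniform over the Gaussian sphere, Φ = E·4πr² = Q_enc/ε₀.
E = k|Q_enc|/r² = (8.99×10^9)(5.70×10^-6)/(0.0754)² = 9.01×10^6 N/C.

E ≈ 9.01e6 N/C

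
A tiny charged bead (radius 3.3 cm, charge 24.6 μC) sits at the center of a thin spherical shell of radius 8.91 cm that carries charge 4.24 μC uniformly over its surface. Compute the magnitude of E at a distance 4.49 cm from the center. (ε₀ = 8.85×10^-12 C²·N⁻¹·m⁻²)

|E| = 1.10×10^8 N/C

Symmetry ⇒ E = E(r) r̂. Gaussian sphere of radius r = 4.49 cm (between the bodies, 3.3 cm < r < 8.91 cm).
Only the inner charge is enclosed; the outer shell contributes nothing inside itself. Q_enc = 24.6 μC = 2.46e-5 C.
Since E is radial and uniform over the Gaussian sphere, Φ = E·4πr² = Q_enc/ε₀.
E = |Q_enc|/(4πε₀r²) = (2.46×10^-5)/(4π·8.85×10^-12·(0.0449)²) = 1.10×10^8 N/C.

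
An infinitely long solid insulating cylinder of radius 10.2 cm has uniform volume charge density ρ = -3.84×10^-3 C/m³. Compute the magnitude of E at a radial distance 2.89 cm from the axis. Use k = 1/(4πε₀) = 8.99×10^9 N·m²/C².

|E| = 6.27e6 N/C

By cylindrical symmetry E is radial; use a coaxial Gaussian cylinder of radius 2.89 cm and length L (r < R).
Enclosed charge per unit length: λ_enc = ρ·πr² = (-3.84e-3)π(0.0289)² = -1.008e-5 C/m.
By Gauss's law (flux through the curved wall only), E·2πrL = λ_enc L/ε₀.
E = 2k|λ_enc|/r = 2(8.99×10^9)(1.008×10^-5)/(0.0289) = 6.27×10^6 N/C.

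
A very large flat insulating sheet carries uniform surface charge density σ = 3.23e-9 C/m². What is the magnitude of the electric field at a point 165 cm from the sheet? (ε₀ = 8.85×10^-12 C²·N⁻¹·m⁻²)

|E| ≈ 182 N/C

By planar symmetry E is perpendicular to the sheet and uniform; use a Gaussian pillbox with flat faces of area A on each side of the sheet.
Flux Φ = 2EA and Q_enc = σA, so 2EA = σA/ε₀ ⇒ E = |σ|/(2ε₀), independent of distance.
E = |σ|/(2ε₀) = (3.23×10^-9)/(2·8.85×10^-12) = 182 N/C.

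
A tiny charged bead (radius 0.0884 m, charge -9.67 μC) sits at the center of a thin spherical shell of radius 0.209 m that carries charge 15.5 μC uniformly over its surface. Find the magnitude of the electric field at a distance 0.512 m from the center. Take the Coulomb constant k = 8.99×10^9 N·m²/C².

E ≈ 2.00×10^5 N/C

Take a concentric spherical Gaussian surface of radius r = 0.512 m (r > 0.209 m, enclosing both).
Q_enc = (-9.67 μC) + (15.5 μC) = 5.83e-6 C.
Applying ∮E·dA = Q_enc/ε₀ with Φ = E(4πr²):
E = k|Q_enc|/r² = (8.99×10^9)(5.83×10^-6)/(0.512)² = 2.00×10^5 N/C.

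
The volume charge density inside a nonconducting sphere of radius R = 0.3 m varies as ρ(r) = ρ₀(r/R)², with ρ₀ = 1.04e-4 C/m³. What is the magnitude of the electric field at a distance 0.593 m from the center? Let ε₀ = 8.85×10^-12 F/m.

By spherical symmetry E is radial; choose a Gaussian sphere of radius r = 0.593 m (r > R, all charge enclosed).
Q_enc = 4π ∫₀^R ρ₀(r'/R)^2 r'² dr' = 4πρ₀R³/5 = 7.057×10^-6 C.
By Gauss's law, ∮E·dA = E·4πr² = Q_enc/ε₀.
E = |Q_enc|/(4πε₀r²) = (7.057×10^-6)/(4π·8.85×10^-12·(0.593)²) = 1.80×10^5 N/C.

1.80e5 V/m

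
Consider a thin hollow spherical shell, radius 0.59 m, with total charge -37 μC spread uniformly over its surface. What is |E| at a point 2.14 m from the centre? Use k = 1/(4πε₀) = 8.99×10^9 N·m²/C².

|E| ≈ 7.26×10^4 V/m

Symmetry ⇒ E = E(r) r̂. Gaussian sphere of radius r = 2.14 m (r > 0.59 m).
The entire shell is enclosed: Q_enc = -3.70×10^-5 C.
Since E is radial and uniform over the Gaussian sphere, Φ = E·4πr² = Q_enc/ε₀.
E = k|Q_enc|/r² = (8.99×10^9)(3.70e-5)/(2.14)² = 7.26×10^4 N/C.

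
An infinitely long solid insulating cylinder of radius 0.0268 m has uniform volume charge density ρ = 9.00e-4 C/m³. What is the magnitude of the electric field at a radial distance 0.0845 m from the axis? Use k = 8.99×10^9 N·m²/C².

E = 4.32×10^5 N/C

Take a coaxial cylindrical Gaussian surface of radius r = 0.0845 m and length L (r > 0.0268 m, full cross-section enclosed).
λ_enc = ρ·πR² = (9.00e-4)π(0.0268)² = 2.031×10^-6 C/m.
Gauss's law: E·2πrL = λ_enc L/ε₀.
E = 2k|λ_enc|/r = 2(8.99×10^9)(2.031e-6)/(0.0845) = 4.32×10^5 N/C.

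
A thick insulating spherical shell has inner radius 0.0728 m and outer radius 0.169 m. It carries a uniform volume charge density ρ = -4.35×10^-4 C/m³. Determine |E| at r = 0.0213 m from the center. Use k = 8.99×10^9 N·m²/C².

Use a concentric Gaussian sphere at r = 0.0213 m (r < 0.0728 m, inside the empty cavity).
No charge is enclosed, so by Gauss's law E·4πr² = 0 ⇒ E = 0.

E = 0 (no enclosed charge)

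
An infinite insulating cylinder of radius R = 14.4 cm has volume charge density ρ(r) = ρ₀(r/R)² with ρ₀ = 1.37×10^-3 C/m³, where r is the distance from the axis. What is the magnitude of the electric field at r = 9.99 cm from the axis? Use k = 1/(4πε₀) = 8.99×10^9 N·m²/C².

|E| = 1.86×10^6 V/m

Take a coaxial cylindrical Gaussian surface of radius r = 9.99 cm and length L (r < R).
λ_enc = ∫₀^r ρ(r')·2πr' dr' = (2πρ₀/R²)·r^4/4 = 1.034×10^-5 C/m.
By Gauss's law (flux through the curved wall only), E·2πrL = λ_enc L/ε₀.
E = 2k|λ_enc|/r = 2(8.99×10^9)(1.034×10^-5)/(0.0999) = 1.86×10^6 N/C.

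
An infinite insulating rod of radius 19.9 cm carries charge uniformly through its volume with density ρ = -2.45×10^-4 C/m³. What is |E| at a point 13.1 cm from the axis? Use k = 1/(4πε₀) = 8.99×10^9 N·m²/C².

Choose a coaxial cylinder of radius r = 13.1 cm (arbitrary length L) as the Gaussian surface (r < R).
Charge inside radius r per length L is ρ·πr²·L, so λ_enc = ρπr² = -1.321×10^-5 C/m.
By Gauss's law (flux through the curved wall only), E·2πrL = λ_enc L/ε₀.
E = 2k|λ_enc|/r = 2(8.99×10^9)(1.321e-5)/(0.131) = 1.81×10^6 N/C.

E ≈ 1.81e6 V/m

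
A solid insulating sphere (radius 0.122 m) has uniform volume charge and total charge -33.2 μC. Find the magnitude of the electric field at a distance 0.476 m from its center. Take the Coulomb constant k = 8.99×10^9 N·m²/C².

Take a concentric spherical Gaussian surface of radius r = 0.476 m (r > R, so the entire charge is enclosed).
Q_enc = -33.2 μC = -3.32e-5 C.
Since E is radial and uniform over the Gaussian sphere, Φ = E·4πr² = Q_enc/ε₀.
E = k|Q_enc|/r² = (8.99×10^9)(3.32e-5)/(0.476)² = 1.32×10^6 N/C.

|E| = 1.32×10^6 N/C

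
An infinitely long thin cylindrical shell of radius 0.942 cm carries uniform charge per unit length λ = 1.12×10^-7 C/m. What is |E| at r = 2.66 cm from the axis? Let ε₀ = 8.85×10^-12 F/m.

|E| = 7.57×10^4 N/C

Choose a coaxial cylinder of radius r = 2.66 cm (arbitrary length L) as the Gaussian surface (r > 0.942 cm).
The full line charge is enclosed: λ_enc = 1.12×10^-7 C/m.
Gauss's law: E·2πrL = λ_enc L/ε₀.
E = |λ_enc|/(2πε₀r) = (1.12e-7)/(2π·8.85×10^-12·0.0266) = 7.57e4 N/C.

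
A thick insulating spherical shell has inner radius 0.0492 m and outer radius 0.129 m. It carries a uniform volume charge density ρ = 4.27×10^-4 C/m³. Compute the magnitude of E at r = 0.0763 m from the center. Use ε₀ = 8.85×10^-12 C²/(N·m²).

E = 8.98×10^5 N/C

Symmetry ⇒ E = E(r) r̂. Gaussian sphere of radius r = 0.0763 m (within the shell material, 0.0492 m < r < 0.129 m).
Enclosed charge is the volume from a to r: Q_enc = (4π/3)ρ(r³ − a³) = 5.815×10^-7 C.
Since E is radial and uniform over the Gaussian sphere, Φ = E·4πr² = Q_enc/ε₀.
E = |Q_enc|/(4πε₀r²) = (5.815e-7)/(4π·8.85×10^-12·(0.0763)²) = 8.98×10^5 N/C.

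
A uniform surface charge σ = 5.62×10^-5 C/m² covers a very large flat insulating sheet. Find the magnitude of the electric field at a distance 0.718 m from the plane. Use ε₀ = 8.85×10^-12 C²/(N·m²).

E ≈ 3.18×10^6 N/C

Choose a cylindrical pillbox piercing the sheet, end faces (area A) parallel to it.
Flux Φ = 2EA and Q_enc = σA, so 2EA = σA/ε₀ ⇒ E = |σ|/(2ε₀), independent of distance.
E = |σ|/(2ε₀) = (5.62×10^-5)/(2·8.85×10^-12) = 3.18×10^6 N/C.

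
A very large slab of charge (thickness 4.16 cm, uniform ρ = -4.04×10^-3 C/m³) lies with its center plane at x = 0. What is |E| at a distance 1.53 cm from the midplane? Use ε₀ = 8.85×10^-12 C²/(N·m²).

E = 6.98×10^6 N/C

By symmetry E is perpendicular to the slab. A Gaussian pillbox from −1.53 cm to +1.53 cm (face area A) lies entirely within the slab.
Q_enc = ρ·(2x)·A and flux = 2EA, so 2EA = 2ρxA/ε₀ ⇒ E = |ρ|x/ε₀.
E = (4.04×10^-3)(0.0153)/(8.85×10^-12) = 6.98×10^6 N/C.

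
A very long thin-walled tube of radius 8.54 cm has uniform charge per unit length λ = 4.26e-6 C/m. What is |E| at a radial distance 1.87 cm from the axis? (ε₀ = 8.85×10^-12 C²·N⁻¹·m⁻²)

E = 0 (no enclosed charge)

Choose a coaxial cylinder of radius r = 1.87 cm (arbitrary length L) as the Gaussian surface (r < 8.54 cm, inside the shell).
No charge is enclosed, so Gauss's law gives E·2πrL = 0 ⇒ E = 0.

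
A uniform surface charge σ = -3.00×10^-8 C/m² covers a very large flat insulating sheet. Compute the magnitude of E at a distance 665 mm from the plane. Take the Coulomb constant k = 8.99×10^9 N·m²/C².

E ≈ 1.69×10^3 N/C

By planar symmetry E is perpendicular to the sheet and uniform; use a Gaussian pillbox with flat faces of area A on each side of the sheet.
Flux Φ = 2EA and Q_enc = σA, so 2EA = σA/ε₀ ⇒ E = |σ|/(2ε₀), independent of distance.
E = 2πk|σ| = 2π(8.99×10^9)(3.00×10^-8) = 1.69×10^3 N/C.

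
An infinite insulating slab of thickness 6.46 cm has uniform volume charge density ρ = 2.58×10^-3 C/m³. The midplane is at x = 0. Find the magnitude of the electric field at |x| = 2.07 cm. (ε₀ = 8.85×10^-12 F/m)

|E| ≈ 6.03×10^6 N/C

By symmetry E is perpendicular to the slab. A Gaussian pillbox from −2.07 cm to +2.07 cm (face area A) lies entirely within the slab.
Q_enc = ρ·(2x)·A and flux = 2EA, so 2EA = 2ρxA/ε₀ ⇒ E = |ρ|x/ε₀.
E = (2.58e-3)(0.0207)/(8.85×10^-12) = 6.03×10^6 N/C.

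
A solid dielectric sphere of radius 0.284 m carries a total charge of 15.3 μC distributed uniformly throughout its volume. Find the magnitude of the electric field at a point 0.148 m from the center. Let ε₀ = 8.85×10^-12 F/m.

Take a concentric spherical Gaussian surface of radius r = 0.148 m (r < R).
Only the charge within r is enclosed: Q_enc = Q·(r/R)³ = (15.3 μC)·(0.148 m/0.284 m)³ = 2.165×10^-6 C.
Gauss's law: E·4πr² = Q_enc/ε₀.
E = |Q_enc|/(4πε₀r²) = (2.165×10^-6)/(4π·8.85×10^-12·(0.148)²) = 8.89×10^5 N/C.

|E| = 8.89×10^5 N/C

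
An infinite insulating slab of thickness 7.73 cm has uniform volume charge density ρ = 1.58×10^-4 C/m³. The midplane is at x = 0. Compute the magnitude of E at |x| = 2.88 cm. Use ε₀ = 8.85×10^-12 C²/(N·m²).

By symmetry E is perpendicular to the slab. A Gaussian pillbox from −2.88 cm to +2.88 cm (face area A) lies entirely within the slab.
Q_enc = ρ·(2x)·A and flux = 2EA, so 2EA = 2ρxA/ε₀ ⇒ E = |ρ|x/ε₀.
E = (1.58×10^-4)(0.0288)/(8.85×10^-12) = 5.14e5 N/C.

E ≈ 5.14×10^5 V/m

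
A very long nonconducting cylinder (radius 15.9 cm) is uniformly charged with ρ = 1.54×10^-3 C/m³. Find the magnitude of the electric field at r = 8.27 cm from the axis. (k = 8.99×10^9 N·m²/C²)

Coaxial Gaussian cylinder, radius r = 8.27 cm, length L (r < R).
Enclosed charge per unit length: λ_enc = ρ·πr² = (1.54×10^-3)π(0.0827)² = 3.309×10^-5 C/m.
Applying ∮E·dA = Q_enc/ε₀ with the end caps contributing no flux:
E = 2k|λ_enc|/r = 2(8.99×10^9)(3.309e-5)/(0.0827) = 7.19×10^6 N/C.

|E| = 7.19e6 V/m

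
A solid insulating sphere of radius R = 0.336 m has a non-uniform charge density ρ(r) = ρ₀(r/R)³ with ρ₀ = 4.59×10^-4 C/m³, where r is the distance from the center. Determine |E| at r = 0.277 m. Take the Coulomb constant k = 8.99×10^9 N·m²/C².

1.34e6 N/C

Take a concentric spherical Gaussian surface of radius r = 0.277 m (r < R).
Q_enc = ∫₀^r ρ(r')·4πr'² dr' = (4πρ₀/R³) ∫₀^r r'^5 dr' = 4πρ₀ r^6/(6·R³) = 1.145×10^-5 C.
Gauss's law: E·4πr² = Q_enc/ε₀.
E = k|Q_enc|/r² = (8.99×10^9)(1.145×10^-5)/(0.277)² = 1.34×10^6 N/C.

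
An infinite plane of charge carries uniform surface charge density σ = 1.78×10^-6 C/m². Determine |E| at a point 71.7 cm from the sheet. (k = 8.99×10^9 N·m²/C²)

By planar symmetry E is perpendicular to the sheet and uniform; use a Gaussian pillbox with flat faces of area A on each side of the sheet.
Only the two end caps contribute flux: Φ = 2EA. With Q_enc = σA, Gauss's law gives E = |σ|/(2ε₀).
E = 2πk|σ| = 2π(8.99×10^9)(1.78×10^-6) = 1.01e5 N/C.

1.01×10^5 V/m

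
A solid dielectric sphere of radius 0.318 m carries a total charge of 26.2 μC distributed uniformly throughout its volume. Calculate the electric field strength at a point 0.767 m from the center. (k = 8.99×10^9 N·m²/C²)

Symmetry ⇒ E = E(r) r̂. Gaussian sphere of radius r = 0.767 m (r > R, so the entire charge is enclosed).
Q_enc = 26.2 μC = 2.62×10^-5 C.
Since E is radial and uniform over the Gaussian sphere, Φ = E·4πr² = Q_enc/ε₀.
E = k|Q_enc|/r² = (8.99×10^9)(2.62×10^-5)/(0.767)² = 4.00e5 N/C.

E ≈ 4.00×10^5 N/C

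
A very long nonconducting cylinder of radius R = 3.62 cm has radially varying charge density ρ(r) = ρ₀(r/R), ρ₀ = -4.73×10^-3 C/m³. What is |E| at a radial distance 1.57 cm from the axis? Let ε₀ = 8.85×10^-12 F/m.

E ≈ 1.21×10^6 N/C

Take a coaxial cylindrical Gaussian surface of radius r = 1.57 cm and length L (r < R).
Integrating ρ over the cross-section to radius r: λ_enc = (2πρ₀/R) ∫₀^r r'^2 dr' = 2πρ₀ r^3/(3·R) = -1.059×10^-6 C/m.
Applying ∮E·dA = Q_enc/ε₀ with the end caps contributing no flux:
E = |λ_enc|/(2πε₀r) = (1.059×10^-6)/(2π·8.85×10^-12·0.0157) = 1.21×10^6 N/C.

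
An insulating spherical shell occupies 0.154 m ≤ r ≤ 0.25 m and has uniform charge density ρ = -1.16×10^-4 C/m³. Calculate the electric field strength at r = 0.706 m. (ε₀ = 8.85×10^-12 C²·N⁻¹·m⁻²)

|E| = 1.05×10^5 N/C

Symmetry ⇒ E = E(r) r̂. Gaussian sphere of radius r = 0.706 m (r > 0.25 m, enclosing the whole shell).
Q_enc = ρ·(4π/3)(b³ − a³) = (-1.16×10^-4)·(4π/3)·((0.25)³ − (0.154)³) = -5.818e-6 C.
Applying ∮E·dA = Q_enc/ε₀ with Φ = E(4πr²):
E = |Q_enc|/(4πε₀r²) = (5.818×10^-6)/(4π·8.85×10^-12·(0.706)²) = 1.05×10^5 N/C.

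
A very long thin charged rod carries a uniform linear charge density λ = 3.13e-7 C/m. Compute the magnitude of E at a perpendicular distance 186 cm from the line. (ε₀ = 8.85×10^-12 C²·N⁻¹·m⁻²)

3.03×10^3 N/C

Coaxial Gaussian cylinder, radius r = 186 cm, length L.
Q_enc = λL, so λ_enc = 3.13×10^-7 C/m.
Gauss's law: E·2πrL = λ_enc L/ε₀.
E = |λ_enc|/(2πε₀r) = (3.13e-7)/(2π·8.85×10^-12·1.86) = 3.03×10^3 N/C.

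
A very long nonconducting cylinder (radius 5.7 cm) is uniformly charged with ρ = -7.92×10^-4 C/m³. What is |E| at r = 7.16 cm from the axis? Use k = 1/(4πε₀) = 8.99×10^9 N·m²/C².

Choose a coaxial cylinder of radius r = 7.16 cm (arbitrary length L) as the Gaussian surface (r > 5.7 cm, full cross-section enclosed).
λ_enc = ρ·πR² = (-7.92×10^-4)π(0.057)² = -8.084e-6 C/m.
Since E is radial and uniform over the curved surface, Φ = E·2πrL = Q_enc/ε₀ = λ_enc L/ε₀.
E = 2k|λ_enc|/r = 2(8.99×10^9)(8.084e-6)/(0.0716) = 2.03e6 N/C.

E = 2.03×10^6 V/m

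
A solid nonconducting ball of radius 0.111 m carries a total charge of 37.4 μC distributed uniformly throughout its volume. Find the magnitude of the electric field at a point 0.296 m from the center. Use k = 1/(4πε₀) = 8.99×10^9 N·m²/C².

|E| = 3.84×10^6 V/m

Take a concentric spherical Gaussian surface of radius r = 0.296 m (r > R, so the entire charge is enclosed).
Q_enc = 37.4 μC = 3.74e-5 C.
Since E is radial and uniform over the Gaussian sphere, Φ = E·4πr² = Q_enc/ε₀.
E = k|Q_enc|/r² = (8.99×10^9)(3.74e-5)/(0.296)² = 3.84e6 N/C.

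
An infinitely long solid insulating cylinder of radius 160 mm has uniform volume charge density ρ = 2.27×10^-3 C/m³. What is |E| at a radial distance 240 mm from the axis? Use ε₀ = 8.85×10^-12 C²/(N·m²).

1.37×10^7 V/m

Take a coaxial cylindrical Gaussian surface of radius r = 240 mm and length L (r > 160 mm, full cross-section enclosed).
λ_enc = ρ·πR² = (2.27×10^-3)π(0.16)² = 1.826e-4 C/m.
By Gauss's law (flux through the curved wall only), E·2πrL = λ_enc L/ε₀.
E = |λ_enc|/(2πε₀r) = (1.826×10^-4)/(2π·8.85×10^-12·0.24) = 1.37e7 N/C.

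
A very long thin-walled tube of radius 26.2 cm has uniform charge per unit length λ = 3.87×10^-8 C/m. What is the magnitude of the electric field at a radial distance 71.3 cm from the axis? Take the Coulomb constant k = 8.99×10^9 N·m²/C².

By cylindrical symmetry E is radial; use a coaxial Gaussian cylinder of radius 71.3 cm and length L (r > 26.2 cm).
The full line charge is enclosed: λ_enc = 3.87e-8 C/m.
Applying ∮E·dA = Q_enc/ε₀ with the end caps contributing no flux:
E = 2k|λ_enc|/r = 2(8.99×10^9)(3.87e-8)/(0.713) = 976 N/C.

|E| ≈ 976 V/m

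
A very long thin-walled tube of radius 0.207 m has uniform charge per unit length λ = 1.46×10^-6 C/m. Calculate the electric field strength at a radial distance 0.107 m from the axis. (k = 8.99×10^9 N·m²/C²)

By cylindrical symmetry E is radial; use a coaxial Gaussian cylinder of radius 0.107 m and length L (r < 0.207 m, inside the shell).
All the surface charge lies outside this cylinder: Q_enc = 0, hence E = 0.

E = 0 (no enclosed charge)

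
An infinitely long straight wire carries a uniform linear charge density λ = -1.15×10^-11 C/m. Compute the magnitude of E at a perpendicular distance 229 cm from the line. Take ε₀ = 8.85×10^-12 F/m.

By cylindrical symmetry E is radial; use a coaxial Gaussian cylinder of radius 229 cm and length L.
Q_enc = λL, so λ_enc = -1.15×10^-11 C/m.
By Gauss's law (flux through the curved wall only), E·2πrL = λ_enc L/ε₀.
E = |λ_enc|/(2πε₀r) = (1.15e-11)/(2π·8.85×10^-12·2.29) = 9.03×10^-2 N/C.

|E| = 9.03×10^-2 N/C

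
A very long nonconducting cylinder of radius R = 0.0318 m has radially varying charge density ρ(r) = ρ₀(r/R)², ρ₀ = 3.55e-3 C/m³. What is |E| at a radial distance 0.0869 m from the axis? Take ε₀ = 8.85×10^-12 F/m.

Coaxial Gaussian cylinder, radius r = 0.0869 m, length L (r > R, full charge per length enclosed).
λ_enc = 2π ∫₀^R ρ₀(r'/R)^2 r' dr' = 2πρ₀R²/4 = 5.639e-6 C/m.
By Gauss's law (flux through the curved wall only), E·2πrL = λ_enc L/ε₀.
E = |λ_enc|/(2πε₀r) = (5.639×10^-6)/(2π·8.85×10^-12·0.0869) = 1.17e6 N/C.

E ≈ 1.17×10^6 N/C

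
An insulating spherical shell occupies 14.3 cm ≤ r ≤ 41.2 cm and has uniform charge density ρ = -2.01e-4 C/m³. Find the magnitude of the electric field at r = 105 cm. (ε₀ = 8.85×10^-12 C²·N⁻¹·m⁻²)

By spherical symmetry E is radial; choose a Gaussian sphere of radius r = 105 cm (r > 41.2 cm, enclosing the whole shell).
Q_enc = ρ·(4π/3)(b³ − a³) = (-2.01×10^-4)·(4π/3)·((0.412)³ − (0.143)³) = -5.642×10^-5 C.
By Gauss's law, ∮E·dA = E·4πr² = Q_enc/ε₀.
E = |Q_enc|/(4πε₀r²) = (5.642×10^-5)/(4π·8.85×10^-12·(1.05)²) = 4.60×10^5 N/C.

|E| ≈ 4.60×10^5 N/C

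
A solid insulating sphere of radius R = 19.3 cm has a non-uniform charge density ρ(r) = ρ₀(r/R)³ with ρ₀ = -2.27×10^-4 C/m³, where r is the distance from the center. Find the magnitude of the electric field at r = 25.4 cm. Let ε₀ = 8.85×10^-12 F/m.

Symmetry ⇒ E = E(r) r̂. Gaussian sphere of radius r = 25.4 cm (r > R, all charge enclosed).
Q_enc = 4π ∫₀^R ρ₀(r'/R)^3 r'² dr' = 4πρ₀R³/6 = -3.418e-6 C.
Gauss's law: E·4πr² = Q_enc/ε₀.
E = |Q_enc|/(4πε₀r²) = (3.418×10^-6)/(4π·8.85×10^-12·(0.254)²) = 4.76×10^5 N/C.

E = 4.76×10^5 N/C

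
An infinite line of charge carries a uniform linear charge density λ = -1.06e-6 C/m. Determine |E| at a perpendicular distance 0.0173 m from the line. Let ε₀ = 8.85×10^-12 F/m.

|E| ≈ 1.10e6 N/C

Coaxial Gaussian cylinder, radius r = 0.0173 m, length L.
Q_enc = λL, so λ_enc = -1.06×10^-6 C/m.
Gauss's law: E·2πrL = λ_enc L/ε₀.
E = |λ_enc|/(2πε₀r) = (1.06×10^-6)/(2π·8.85×10^-12·0.0173) = 1.10×10^6 N/C.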